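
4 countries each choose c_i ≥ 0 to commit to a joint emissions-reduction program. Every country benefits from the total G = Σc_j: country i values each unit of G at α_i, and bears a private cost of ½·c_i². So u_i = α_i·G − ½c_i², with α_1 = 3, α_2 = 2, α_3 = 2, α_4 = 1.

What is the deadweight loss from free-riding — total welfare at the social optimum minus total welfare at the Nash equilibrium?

Country i's FOC: ∂u_i/∂c_i = α_i − c_i = 0, so c_i* = α_i.
NE contributions = (3, 2, 2, 1); G = 8.
W^NE = (Σα)·G − ½Σα_i² = 8² − ½·18 = 55.
Planner sets c_i = Σα_j = 8 for every i, so G^SO = 4·8 = 32.
W^SO = (Σα)·G^SO − ½·4·(Σα)² = (4/2)·8² = 128.
Deadweight loss = W^SO − W^NE = 73.

73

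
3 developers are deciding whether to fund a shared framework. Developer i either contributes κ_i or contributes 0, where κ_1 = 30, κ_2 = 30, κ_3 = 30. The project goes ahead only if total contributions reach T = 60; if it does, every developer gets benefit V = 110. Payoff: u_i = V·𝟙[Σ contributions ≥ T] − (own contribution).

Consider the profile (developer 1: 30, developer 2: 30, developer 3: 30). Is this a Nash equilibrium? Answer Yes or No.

No

Total = 90 ≥ 60: provided.
Developer 1 (pledges 30, payoff 80): dropping to 0 → total 60, payoff 110. Profitable deviation.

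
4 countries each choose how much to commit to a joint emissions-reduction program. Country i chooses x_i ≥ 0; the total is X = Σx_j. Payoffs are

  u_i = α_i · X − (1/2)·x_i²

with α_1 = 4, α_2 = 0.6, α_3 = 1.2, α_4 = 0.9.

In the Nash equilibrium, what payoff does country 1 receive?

18.8

Country i's FOC: ∂u_i/∂x_i = α_i − x_i = 0, so x_i* = α_i.
NE contributions = (4, 0.6, 1.2, 0.9); X = 6.7.
u_1 = α_1·X − ½·(x_1)² = 4·6.7 − ½·4² = 18.8.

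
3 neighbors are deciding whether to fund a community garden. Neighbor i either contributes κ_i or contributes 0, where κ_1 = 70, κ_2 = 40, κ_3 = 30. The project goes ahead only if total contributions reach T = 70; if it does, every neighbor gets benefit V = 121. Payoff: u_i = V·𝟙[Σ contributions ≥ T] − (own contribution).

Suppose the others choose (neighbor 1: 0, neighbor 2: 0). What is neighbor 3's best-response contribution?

0

Others' total = 0. Even contributing 30 gives 30 < 70: no benefit either way.
Best response: 0.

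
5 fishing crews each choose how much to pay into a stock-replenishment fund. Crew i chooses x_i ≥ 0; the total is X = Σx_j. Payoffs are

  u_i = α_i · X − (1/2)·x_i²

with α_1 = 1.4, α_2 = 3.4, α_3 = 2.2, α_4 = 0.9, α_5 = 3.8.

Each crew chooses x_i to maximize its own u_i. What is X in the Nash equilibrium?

Crew i's FOC: ∂u_i/∂x_i = α_i − x_i = 0, so x_i* = α_i.
NE contributions = (1.4, 3.4, 2.2, 0.9, 3.8); X = 11.7.

11.7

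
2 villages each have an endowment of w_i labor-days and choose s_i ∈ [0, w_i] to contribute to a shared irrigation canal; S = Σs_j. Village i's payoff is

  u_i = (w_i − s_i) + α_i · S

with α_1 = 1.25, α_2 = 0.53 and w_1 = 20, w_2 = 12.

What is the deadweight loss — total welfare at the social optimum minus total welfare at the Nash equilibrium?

9.36

∂u_i/∂s_i = α_i − 1, so village i contributes w_i if α_i > 1, else 0.
α_i > 1 for i ∈ {1}; NE contributions (20, 0), S = 20.
W^NE = Σw_i − S^NE + (Σα_i)·S^NE = 32 + 0.78·20 = 47.6.
Planner: ∂(Σu_j)/∂s_i = Σα_j − 1 = 0.78 > 0, so everyone contributes w_i; S^SO = 32, W^SO = 32 + 0.78·32 = 56.96.
Deadweight loss = 9.36.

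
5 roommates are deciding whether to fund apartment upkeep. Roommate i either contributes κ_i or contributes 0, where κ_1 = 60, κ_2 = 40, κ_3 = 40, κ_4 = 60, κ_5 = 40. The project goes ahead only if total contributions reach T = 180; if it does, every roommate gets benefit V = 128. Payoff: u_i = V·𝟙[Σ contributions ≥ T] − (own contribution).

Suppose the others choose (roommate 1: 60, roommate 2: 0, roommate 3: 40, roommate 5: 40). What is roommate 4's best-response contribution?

60

Others' total = 140. Contributing 60 brings total to 200 ≥ 180: gain V − κ_4 = 68.
Best response: 60.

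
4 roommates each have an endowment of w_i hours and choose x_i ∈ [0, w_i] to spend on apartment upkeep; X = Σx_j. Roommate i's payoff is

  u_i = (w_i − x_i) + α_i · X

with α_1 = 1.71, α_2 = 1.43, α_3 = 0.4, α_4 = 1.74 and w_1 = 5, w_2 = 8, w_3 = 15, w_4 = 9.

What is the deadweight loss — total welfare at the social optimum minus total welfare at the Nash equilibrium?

∂u_i/∂x_i = α_i − 1, so roommate i contributes w_i if α_i > 1, else 0.
α_i > 1 for i ∈ {1, 2, 4}; NE contributions (5, 8, 0, 9), X = 22.
W^NE = Σw_i − X^NE + (Σα_i)·X^NE = 37 + 4.28·22 = 131.16.
Planner: ∂(Σu_j)/∂x_i = Σα_j − 1 = 4.28 > 0, so everyone contributes w_i; X^SO = 37, W^SO = 37 + 4.28·37 = 195.36.
Deadweight loss = 64.2.

64.2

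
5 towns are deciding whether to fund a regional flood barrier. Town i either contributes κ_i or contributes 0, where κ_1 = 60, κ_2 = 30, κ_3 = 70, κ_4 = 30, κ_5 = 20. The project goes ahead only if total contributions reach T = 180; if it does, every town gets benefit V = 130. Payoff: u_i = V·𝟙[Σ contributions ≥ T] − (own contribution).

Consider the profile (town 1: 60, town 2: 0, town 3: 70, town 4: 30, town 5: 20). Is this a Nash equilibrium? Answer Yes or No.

Total = 180 ≥ 180: provided.
Town 1 (pledges 60, payoff 70): dropping to 0 → total 120, payoff 0. No gain.
Town 2 (pledges 0, payoff 130): pledging 30 → total 210, payoff 100. No gain.
Town 3 (pledges 70, payoff 60): dropping to 0 → total 110, payoff 0. No gain.
Town 4 (pledges 30, payoff 100): dropping to 0 → total 150, payoff 0. No gain.
Town 5 (pledges 20, payoff 110): dropping to 0 → total 160, payoff 0. No gain.

Yes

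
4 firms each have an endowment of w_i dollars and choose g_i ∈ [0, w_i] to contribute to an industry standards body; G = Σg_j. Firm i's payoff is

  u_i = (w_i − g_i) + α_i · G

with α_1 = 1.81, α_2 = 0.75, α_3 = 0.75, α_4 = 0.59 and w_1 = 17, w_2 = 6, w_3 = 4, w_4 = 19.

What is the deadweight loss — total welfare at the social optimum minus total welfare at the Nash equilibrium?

∂u_i/∂g_i = α_i − 1, so firm i contributes w_i if α_i > 1, else 0.
α_i > 1 for i ∈ {1}; NE contributions (17, 0, 0, 0), G = 17.
W^NE = Σw_i − G^NE + (Σα_i)·G^NE = 46 + 2.9·17 = 95.3.
Planner: ∂(Σu_j)/∂g_i = Σα_j − 1 = 2.9 > 0, so everyone contributes w_i; G^SO = 46, W^SO = 46 + 2.9·46 = 179.4.
Deadweight loss = 84.1.

84.1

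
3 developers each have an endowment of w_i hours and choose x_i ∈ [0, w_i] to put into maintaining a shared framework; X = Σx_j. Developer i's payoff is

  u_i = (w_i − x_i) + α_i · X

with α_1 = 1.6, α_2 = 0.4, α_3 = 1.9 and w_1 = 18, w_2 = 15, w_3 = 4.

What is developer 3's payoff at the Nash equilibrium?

∂u_i/∂x_i = α_i − 1, so developer i contributes w_i if α_i > 1, else 0.
α_i > 1 for i ∈ {1, 3}; NE contributions (18, 0, 4), X = 22.
u_3 = (4 − 4) + 1.9·22 = 41.8.

41.8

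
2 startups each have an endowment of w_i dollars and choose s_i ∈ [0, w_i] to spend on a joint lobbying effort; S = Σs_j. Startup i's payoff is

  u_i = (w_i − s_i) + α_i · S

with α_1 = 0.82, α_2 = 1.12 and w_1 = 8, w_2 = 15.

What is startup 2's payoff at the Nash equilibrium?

16.8

∂u_i/∂s_i = α_i − 1, so startup i contributes w_i if α_i > 1, else 0.
α_i > 1 for i ∈ {2}; NE contributions (0, 15), S = 15.
u_2 = (15 − 15) + 1.12·15 = 16.8.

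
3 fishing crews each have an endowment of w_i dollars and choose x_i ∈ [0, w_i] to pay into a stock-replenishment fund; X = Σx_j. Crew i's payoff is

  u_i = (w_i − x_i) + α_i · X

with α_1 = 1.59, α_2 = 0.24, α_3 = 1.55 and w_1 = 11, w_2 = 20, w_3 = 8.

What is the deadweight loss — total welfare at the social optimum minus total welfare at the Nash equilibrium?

47.6

∂u_i/∂x_i = α_i − 1, so crew i contributes w_i if α_i > 1, else 0.
α_i > 1 for i ∈ {1, 3}; NE contributions (11, 0, 8), X = 19.
W^NE = Σw_i − X^NE + (Σα_i)·X^NE = 39 + 2.38·19 = 84.22.
Planner: ∂(Σu_j)/∂x_i = Σα_j − 1 = 2.38 > 0, so everyone contributes w_i; X^SO = 39, W^SO = 39 + 2.38·39 = 131.82.
Deadweight loss = 47.6.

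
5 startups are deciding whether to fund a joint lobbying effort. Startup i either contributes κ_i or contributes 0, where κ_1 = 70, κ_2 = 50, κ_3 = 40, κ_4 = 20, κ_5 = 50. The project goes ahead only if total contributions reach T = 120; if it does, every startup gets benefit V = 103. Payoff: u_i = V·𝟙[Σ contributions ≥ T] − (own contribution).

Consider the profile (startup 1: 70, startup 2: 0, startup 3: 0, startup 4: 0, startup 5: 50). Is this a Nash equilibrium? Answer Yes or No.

Yes

Total = 120 ≥ 120: provided.
Startup 1 (pledges 70, payoff 33): dropping to 0 → total 50, payoff 0. No gain.
Startup 2 (pledges 0, payoff 103): pledging 50 → total 170, payoff 53. No gain.
Startup 3 (pledges 0, payoff 103): pledging 40 → total 160, payoff 63. No gain.
Startup 4 (pledges 0, payoff 103): pledging 20 → total 140, payoff 83. No gain.
Startup 5 (pledges 50, payoff 53): dropping to 0 → total 70, payoff 0. No gain.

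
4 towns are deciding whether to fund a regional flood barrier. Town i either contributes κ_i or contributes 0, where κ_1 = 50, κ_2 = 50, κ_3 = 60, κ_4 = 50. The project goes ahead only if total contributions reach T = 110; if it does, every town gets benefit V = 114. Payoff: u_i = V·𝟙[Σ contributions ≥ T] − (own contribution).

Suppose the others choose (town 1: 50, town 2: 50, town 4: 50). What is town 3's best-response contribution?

0

Others' total = 150 ≥ 110; contributing adds cost 60 for no extra benefit.
Best response: 0.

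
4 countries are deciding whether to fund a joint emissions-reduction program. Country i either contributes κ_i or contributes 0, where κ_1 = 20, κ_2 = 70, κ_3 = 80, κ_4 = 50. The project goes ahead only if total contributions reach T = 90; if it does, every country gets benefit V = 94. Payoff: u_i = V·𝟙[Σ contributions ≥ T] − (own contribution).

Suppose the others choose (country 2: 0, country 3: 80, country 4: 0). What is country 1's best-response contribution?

20

Others' total = 80. Contributing 20 brings total to 100 ≥ 90: gain V − κ_1 = 74.
Best response: 20.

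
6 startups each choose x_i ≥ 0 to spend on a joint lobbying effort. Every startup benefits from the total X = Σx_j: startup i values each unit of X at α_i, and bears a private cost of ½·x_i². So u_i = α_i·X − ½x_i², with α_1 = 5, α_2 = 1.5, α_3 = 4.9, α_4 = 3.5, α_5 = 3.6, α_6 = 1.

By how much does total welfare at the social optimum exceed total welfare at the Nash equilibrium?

799.235

Startup i's FOC: ∂u_i/∂x_i = α_i − x_i = 0, so x_i* = α_i.
NE contributions = (5, 1.5, 4.9, 3.5, 3.6, 1); X = 19.5.
W^NE = (Σα)·X − ½Σα_i² = 19.5² − ½·77.47 = 341.515.
Planner sets x_i = Σα_j = 19.5 for every i, so X^SO = 6·19.5 = 117.
W^SO = (Σα)·X^SO − ½·6·(Σα)² = (6/2)·19.5² = 1140.75.
Deadweight loss = W^SO − W^NE = 799.235.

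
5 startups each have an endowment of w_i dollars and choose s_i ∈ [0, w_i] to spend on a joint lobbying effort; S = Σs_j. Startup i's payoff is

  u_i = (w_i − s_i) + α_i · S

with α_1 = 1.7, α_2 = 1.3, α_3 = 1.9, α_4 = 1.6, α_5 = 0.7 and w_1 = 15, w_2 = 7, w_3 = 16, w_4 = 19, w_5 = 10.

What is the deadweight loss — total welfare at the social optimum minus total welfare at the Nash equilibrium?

∂u_i/∂s_i = α_i − 1, so startup i contributes w_i if α_i > 1, else 0.
α_i > 1 for i ∈ {1, 2, 3, 4}; NE contributions (15, 7, 16, 19, 0), S = 57.
W^NE = Σw_i − S^NE + (Σα_i)·S^NE = 67 + 6.2·57 = 420.4.
Planner: ∂(Σu_j)/∂s_i = Σα_j − 1 = 6.2 > 0, so everyone contributes w_i; S^SO = 67, W^SO = 67 + 6.2·67 = 482.4.
Deadweight loss = 62.

62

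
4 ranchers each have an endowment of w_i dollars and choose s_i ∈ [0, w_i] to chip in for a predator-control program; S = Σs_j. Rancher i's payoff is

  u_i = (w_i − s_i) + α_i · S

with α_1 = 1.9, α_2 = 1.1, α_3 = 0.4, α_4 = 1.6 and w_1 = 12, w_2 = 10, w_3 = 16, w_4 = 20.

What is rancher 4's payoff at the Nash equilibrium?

67.2

∂u_i/∂s_i = α_i − 1, so rancher i contributes w_i if α_i > 1, else 0.
α_i > 1 for i ∈ {1, 2, 4}; NE contributions (12, 10, 0, 20), S = 42.
u_4 = (20 − 20) + 1.6·42 = 67.2.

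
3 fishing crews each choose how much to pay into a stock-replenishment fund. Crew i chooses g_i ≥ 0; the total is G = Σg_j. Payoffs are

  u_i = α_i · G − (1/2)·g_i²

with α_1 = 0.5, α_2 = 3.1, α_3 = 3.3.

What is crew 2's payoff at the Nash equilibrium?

Crew i's FOC: ∂u_i/∂g_i = α_i − g_i = 0, so g_i* = α_i.
NE contributions = (0.5, 3.1, 3.3); G = 6.9.
u_2 = α_2·G − ½·(g_2)² = 3.1·6.9 − ½·3.1² = 16.585.

16.585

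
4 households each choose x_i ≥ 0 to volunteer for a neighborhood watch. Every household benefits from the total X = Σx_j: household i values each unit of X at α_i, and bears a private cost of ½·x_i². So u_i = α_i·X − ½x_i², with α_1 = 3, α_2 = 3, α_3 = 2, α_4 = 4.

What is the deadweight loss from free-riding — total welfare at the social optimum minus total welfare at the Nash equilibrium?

Household i's FOC: ∂u_i/∂x_i = α_i − x_i = 0, so x_i* = α_i.
NE contributions = (3, 3, 2, 4); X = 12.
W^NE = (Σα)·X − ½Σα_i² = 12² − ½·38 = 125.
Planner sets x_i = Σα_j = 12 for every i, so X^SO = 4·12 = 48.
W^SO = (Σα)·X^SO − ½·4·(Σα)² = (4/2)·12² = 288.
Deadweight loss = W^SO − W^NE = 163.

163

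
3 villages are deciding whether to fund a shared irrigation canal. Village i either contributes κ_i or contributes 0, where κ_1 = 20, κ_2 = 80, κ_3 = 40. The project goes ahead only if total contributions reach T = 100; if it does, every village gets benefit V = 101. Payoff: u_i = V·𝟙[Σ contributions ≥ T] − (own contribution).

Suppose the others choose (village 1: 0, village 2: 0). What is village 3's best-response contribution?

Others' total = 0. Even contributing 40 gives 40 < 100: no benefit either way.
Best response: 0.

0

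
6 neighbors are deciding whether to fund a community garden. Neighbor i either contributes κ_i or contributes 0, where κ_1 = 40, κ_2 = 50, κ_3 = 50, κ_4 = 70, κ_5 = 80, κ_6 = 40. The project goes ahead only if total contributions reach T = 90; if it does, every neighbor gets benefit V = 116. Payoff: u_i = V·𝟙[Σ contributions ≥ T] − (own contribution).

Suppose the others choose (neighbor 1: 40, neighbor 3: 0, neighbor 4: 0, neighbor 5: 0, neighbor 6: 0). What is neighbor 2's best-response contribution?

50

Others' total = 40. Contributing 50 brings total to 90 ≥ 90: gain V − κ_2 = 66.
Best response: 50.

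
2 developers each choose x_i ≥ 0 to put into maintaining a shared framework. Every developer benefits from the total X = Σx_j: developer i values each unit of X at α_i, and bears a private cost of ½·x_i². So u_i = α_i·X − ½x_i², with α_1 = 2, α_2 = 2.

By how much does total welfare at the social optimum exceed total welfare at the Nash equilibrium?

4

Developer i's FOC: ∂u_i/∂x_i = α_i − x_i = 0, so x_i* = α_i.
NE contributions = (2, 2); X = 4.
W^NE = (Σα)·X − ½Σα_i² = 4² − ½·8 = 12.
Planner sets x_i = Σα_j = 4 for every i, so X^SO = 2·4 = 8.
W^SO = (Σα)·X^SO − ½·2·(Σα)² = (2/2)·4² = 16.
Deadweight loss = W^SO − W^NE = 4.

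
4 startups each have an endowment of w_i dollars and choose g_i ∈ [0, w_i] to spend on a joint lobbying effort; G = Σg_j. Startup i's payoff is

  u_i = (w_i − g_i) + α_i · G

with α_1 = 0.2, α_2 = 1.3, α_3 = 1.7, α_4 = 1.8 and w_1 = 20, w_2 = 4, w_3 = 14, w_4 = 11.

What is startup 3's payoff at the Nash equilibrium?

49.3

∂u_i/∂g_i = α_i − 1, so startup i contributes w_i if α_i > 1, else 0.
α_i > 1 for i ∈ {2, 3, 4}; NE contributions (0, 4, 14, 11), G = 29.
u_3 = (14 − 14) + 1.7·29 = 49.3.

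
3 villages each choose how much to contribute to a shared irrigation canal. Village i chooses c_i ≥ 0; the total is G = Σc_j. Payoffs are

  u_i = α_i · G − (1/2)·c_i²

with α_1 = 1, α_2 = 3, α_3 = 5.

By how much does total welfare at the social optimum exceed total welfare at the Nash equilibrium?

Village i's FOC: ∂u_i/∂c_i = α_i − c_i = 0, so c_i* = α_i.
NE contributions = (1, 3, 5); G = 9.
W^NE = (Σα)·G − ½Σα_i² = 9² − ½·35 = 63.5.
Planner sets c_i = Σα_j = 9 for every i, so G^SO = 3·9 = 27.
W^SO = (Σα)·G^SO − ½·3·(Σα)² = (3/2)·9² = 121.5.
Deadweight loss = W^SO − W^NE = 58.

58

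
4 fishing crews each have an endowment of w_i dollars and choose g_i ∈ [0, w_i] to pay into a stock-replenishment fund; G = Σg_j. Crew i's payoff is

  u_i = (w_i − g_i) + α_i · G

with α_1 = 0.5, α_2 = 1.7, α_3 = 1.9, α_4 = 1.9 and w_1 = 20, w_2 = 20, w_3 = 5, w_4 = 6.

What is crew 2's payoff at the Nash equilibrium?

∂u_i/∂g_i = α_i − 1, so crew i contributes w_i if α_i > 1, else 0.
α_i > 1 for i ∈ {2, 3, 4}; NE contributions (0, 20, 5, 6), G = 31.
u_2 = (20 − 20) + 1.7·31 = 52.7.

52.7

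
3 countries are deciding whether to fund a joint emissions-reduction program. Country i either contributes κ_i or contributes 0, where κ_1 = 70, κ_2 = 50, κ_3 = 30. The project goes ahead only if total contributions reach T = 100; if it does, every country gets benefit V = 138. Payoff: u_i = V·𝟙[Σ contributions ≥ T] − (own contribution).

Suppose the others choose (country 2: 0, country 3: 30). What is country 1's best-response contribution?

Others' total = 30. Contributing 70 brings total to 100 ≥ 100: gain V − κ_1 = 68.
Best response: 70.

70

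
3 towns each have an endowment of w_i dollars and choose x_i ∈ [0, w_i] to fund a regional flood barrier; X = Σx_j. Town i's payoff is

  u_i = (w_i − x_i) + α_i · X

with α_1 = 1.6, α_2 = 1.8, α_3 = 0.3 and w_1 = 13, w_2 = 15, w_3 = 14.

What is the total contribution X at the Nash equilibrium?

∂u_i/∂x_i = α_i − 1, so town i contributes w_i if α_i > 1, else 0.
α_i > 1 for i ∈ {1, 2}; NE contributions (13, 15, 0), X = 28.

28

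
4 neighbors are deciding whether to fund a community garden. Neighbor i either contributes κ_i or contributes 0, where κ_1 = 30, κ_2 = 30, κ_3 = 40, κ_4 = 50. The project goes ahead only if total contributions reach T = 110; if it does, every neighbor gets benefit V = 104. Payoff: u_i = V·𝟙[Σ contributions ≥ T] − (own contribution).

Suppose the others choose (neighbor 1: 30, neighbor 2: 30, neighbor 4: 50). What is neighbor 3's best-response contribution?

0

Others' total = 110 ≥ 110; contributing adds cost 40 for no extra benefit.
Best response: 0.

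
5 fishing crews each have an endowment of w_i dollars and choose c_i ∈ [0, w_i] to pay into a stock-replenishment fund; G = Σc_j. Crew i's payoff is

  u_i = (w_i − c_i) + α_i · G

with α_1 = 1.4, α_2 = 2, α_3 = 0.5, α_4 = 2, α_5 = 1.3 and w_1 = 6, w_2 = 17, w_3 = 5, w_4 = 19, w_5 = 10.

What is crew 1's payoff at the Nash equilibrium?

∂u_i/∂c_i = α_i − 1, so crew i contributes w_i if α_i > 1, else 0.
α_i > 1 for i ∈ {1, 2, 4, 5}; NE contributions (6, 17, 0, 19, 10), G = 52.
u_1 = (6 − 6) + 1.4·52 = 72.8.

72.8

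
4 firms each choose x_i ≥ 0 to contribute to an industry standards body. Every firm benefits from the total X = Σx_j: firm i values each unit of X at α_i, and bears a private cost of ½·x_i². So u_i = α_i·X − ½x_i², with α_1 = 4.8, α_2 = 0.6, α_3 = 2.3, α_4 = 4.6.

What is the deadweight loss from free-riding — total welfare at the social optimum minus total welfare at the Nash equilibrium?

176.215

Firm i's FOC: ∂u_i/∂x_i = α_i − x_i = 0, so x_i* = α_i.
NE contributions = (4.8, 0.6, 2.3, 4.6); X = 12.3.
W^NE = (Σα)·X − ½Σα_i² = 12.3² − ½·49.85 = 126.365.
Planner sets x_i = Σα_j = 12.3 for every i, so X^SO = 4·12.3 = 49.2.
W^SO = (Σα)·X^SO − ½·4·(Σα)² = (4/2)·12.3² = 302.58.
Deadweight loss = W^SO − W^NE = 176.215.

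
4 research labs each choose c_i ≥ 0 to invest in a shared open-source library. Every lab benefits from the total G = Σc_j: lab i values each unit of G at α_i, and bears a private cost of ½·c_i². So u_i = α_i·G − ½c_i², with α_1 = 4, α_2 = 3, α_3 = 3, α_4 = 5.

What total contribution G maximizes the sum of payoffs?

60

Planner FOC: ∂(Σu_j)/∂c_i = (Σα_j) − c_i = 0, so c_i^SO = Σα_j = 15 for every i; G^SO = 60.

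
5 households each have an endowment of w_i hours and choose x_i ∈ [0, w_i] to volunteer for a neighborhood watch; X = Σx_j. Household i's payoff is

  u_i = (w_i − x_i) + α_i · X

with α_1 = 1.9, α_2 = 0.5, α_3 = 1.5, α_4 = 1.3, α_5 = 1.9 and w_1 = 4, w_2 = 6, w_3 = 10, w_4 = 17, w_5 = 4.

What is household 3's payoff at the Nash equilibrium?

∂u_i/∂x_i = α_i − 1, so household i contributes w_i if α_i > 1, else 0.
α_i > 1 for i ∈ {1, 3, 4, 5}; NE contributions (4, 0, 10, 17, 4), X = 35.
u_3 = (10 − 10) + 1.5·35 = 52.5.

52.5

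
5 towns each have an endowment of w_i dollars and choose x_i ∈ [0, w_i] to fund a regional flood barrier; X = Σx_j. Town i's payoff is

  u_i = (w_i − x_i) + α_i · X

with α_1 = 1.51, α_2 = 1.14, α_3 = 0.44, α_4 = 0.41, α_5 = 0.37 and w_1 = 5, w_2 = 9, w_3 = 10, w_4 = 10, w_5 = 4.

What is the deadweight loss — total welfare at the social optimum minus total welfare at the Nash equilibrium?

∂u_i/∂x_i = α_i − 1, so town i contributes w_i if α_i > 1, else 0.
α_i > 1 for i ∈ {1, 2}; NE contributions (5, 9, 0, 0, 0), X = 14.
W^NE = Σw_i − X^NE + (Σα_i)·X^NE = 38 + 2.87·14 = 78.18.
Planner: ∂(Σu_j)/∂x_i = Σα_j − 1 = 2.87 > 0, so everyone contributes w_i; X^SO = 38, W^SO = 38 + 2.87·38 = 147.06.
Deadweight loss = 68.88.

68.88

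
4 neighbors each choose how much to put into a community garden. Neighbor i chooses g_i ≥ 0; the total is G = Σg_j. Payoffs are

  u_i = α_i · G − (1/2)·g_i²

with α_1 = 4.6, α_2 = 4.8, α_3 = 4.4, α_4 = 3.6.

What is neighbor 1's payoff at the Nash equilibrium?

69.46

Neighbor i's FOC: ∂u_i/∂g_i = α_i − g_i = 0, so g_i* = α_i.
NE contributions = (4.6, 4.8, 4.4, 3.6); G = 17.4.
u_1 = α_1·G − ½·(g_1)² = 4.6·17.4 − ½·4.6² = 69.46.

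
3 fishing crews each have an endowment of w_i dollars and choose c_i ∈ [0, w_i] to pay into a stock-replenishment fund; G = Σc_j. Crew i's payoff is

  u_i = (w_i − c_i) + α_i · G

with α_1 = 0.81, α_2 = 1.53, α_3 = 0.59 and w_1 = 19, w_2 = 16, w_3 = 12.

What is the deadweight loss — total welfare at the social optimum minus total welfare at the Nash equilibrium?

59.83

∂u_i/∂c_i = α_i − 1, so crew i contributes w_i if α_i > 1, else 0.
α_i > 1 for i ∈ {2}; NE contributions (0, 16, 0), G = 16.
W^NE = Σw_i − G^NE + (Σα_i)·G^NE = 47 + 1.93·16 = 77.88.
Planner: ∂(Σu_j)/∂c_i = Σα_j − 1 = 1.93 > 0, so everyone contributes w_i; G^SO = 47, W^SO = 47 + 1.93·47 = 137.71.
Deadweight loss = 59.83.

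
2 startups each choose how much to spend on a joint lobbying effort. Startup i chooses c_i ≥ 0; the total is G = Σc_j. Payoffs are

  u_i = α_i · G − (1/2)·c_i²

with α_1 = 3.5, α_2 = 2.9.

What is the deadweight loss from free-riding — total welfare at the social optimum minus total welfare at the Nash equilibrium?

10.33

Startup i's FOC: ∂u_i/∂c_i = α_i − c_i = 0, so c_i* = α_i.
NE contributions = (3.5, 2.9); G = 6.4.
W^NE = (Σα)·G − ½Σα_i² = 6.4² − ½·20.66 = 30.63.
Planner sets c_i = Σα_j = 6.4 for every i, so G^SO = 2·6.4 = 12.8.
W^SO = (Σα)·G^SO − ½·2·(Σα)² = (2/2)·6.4² = 40.96.
Deadweight loss = W^SO − W^NE = 10.33.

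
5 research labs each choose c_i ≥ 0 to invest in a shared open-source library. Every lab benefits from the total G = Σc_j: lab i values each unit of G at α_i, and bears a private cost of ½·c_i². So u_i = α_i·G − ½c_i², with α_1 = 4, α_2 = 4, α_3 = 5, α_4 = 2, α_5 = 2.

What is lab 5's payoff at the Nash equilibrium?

Lab i's FOC: ∂u_i/∂c_i = α_i − c_i = 0, so c_i* = α_i.
NE contributions = (4, 4, 5, 2, 2); G = 17.
u_5 = α_5·G − ½·(c_5)² = 2·17 − ½·2² = 32.

32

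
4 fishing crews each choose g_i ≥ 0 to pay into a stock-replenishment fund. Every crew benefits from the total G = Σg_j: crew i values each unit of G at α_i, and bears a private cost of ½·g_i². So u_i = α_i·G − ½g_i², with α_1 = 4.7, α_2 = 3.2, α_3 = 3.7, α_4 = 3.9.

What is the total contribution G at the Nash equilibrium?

Crew i's FOC: ∂u_i/∂g_i = α_i − g_i = 0, so g_i* = α_i.
NE contributions = (4.7, 3.2, 3.7, 3.9); G = 15.5.

15.5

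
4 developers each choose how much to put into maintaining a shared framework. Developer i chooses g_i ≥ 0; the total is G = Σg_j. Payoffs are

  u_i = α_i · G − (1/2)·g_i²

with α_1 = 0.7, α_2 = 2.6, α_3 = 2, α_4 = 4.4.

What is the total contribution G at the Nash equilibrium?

Developer i's FOC: ∂u_i/∂g_i = α_i − g_i = 0, so g_i* = α_i.
NE contributions = (0.7, 2.6, 2, 4.4); G = 9.7.

9.7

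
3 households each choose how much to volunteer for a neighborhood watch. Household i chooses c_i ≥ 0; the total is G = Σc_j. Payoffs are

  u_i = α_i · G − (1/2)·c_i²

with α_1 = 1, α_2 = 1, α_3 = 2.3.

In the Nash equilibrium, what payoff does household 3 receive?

Household i's FOC: ∂u_i/∂c_i = α_i − c_i = 0, so c_i* = α_i.
NE contributions = (1, 1, 2.3); G = 4.3.
u_3 = α_3·G − ½·(c_3)² = 2.3·4.3 − ½·2.3² = 7.245.

7.245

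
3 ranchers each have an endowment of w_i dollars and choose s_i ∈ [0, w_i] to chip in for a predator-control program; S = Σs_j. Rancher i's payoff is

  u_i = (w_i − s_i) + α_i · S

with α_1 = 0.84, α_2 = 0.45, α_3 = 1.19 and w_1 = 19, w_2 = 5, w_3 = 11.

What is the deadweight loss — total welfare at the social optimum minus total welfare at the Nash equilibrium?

∂u_i/∂s_i = α_i − 1, so rancher i contributes w_i if α_i > 1, else 0.
α_i > 1 for i ∈ {3}; NE contributions (0, 0, 11), S = 11.
W^NE = Σw_i − S^NE + (Σα_i)·S^NE = 35 + 1.48·11 = 51.28.
Planner: ∂(Σu_j)/∂s_i = Σα_j − 1 = 1.48 > 0, so everyone contributes w_i; S^SO = 35, W^SO = 35 + 1.48·35 = 86.8.
Deadweight loss = 35.52.

35.52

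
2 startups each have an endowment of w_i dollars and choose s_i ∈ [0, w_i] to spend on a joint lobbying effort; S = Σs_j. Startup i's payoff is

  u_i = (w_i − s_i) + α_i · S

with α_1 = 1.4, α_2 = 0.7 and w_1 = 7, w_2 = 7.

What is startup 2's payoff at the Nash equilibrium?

∂u_i/∂s_i = α_i − 1, so startup i contributes w_i if α_i > 1, else 0.
α_i > 1 for i ∈ {1}; NE contributions (7, 0), S = 7.
u_2 = (7 − 0) + 0.7·7 = 11.9.

11.9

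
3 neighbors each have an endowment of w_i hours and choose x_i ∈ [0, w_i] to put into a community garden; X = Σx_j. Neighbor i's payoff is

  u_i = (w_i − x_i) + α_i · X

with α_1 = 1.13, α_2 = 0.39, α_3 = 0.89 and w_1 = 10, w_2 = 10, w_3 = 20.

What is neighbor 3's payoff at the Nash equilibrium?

28.9

∂u_i/∂x_i = α_i − 1, so neighbor i contributes w_i if α_i > 1, else 0.
α_i > 1 for i ∈ {1}; NE contributions (10, 0, 0), X = 10.
u_3 = (20 − 0) + 0.89·10 = 28.9.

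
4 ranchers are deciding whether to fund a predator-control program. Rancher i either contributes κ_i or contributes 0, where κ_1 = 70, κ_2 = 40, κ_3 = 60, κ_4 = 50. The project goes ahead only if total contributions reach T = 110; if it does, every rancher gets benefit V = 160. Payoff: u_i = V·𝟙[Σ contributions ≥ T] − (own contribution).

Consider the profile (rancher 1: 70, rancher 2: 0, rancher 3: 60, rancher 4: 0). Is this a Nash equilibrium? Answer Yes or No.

Yes

Total = 130 ≥ 110: provided.
Rancher 1 (pledges 70, payoff 90): dropping to 0 → total 60, payoff 0. No gain.
Rancher 2 (pledges 0, payoff 160): pledging 40 → total 170, payoff 120. No gain.
Rancher 3 (pledges 60, payoff 100): dropping to 0 → total 70, payoff 0. No gain.
Rancher 4 (pledges 0, payoff 160): pledging 50 → total 180, payoff 110. No gain.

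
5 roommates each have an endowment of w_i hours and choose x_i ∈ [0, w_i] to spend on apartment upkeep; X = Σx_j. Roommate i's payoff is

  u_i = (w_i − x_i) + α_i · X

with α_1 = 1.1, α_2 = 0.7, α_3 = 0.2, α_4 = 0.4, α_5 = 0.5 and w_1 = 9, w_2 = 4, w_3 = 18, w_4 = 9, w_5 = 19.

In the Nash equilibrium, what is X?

∂u_i/∂x_i = α_i − 1, so roommate i contributes w_i if α_i > 1, else 0.
α_i > 1 for i ∈ {1}; NE contributions (9, 0, 0, 0, 0), X = 9.

9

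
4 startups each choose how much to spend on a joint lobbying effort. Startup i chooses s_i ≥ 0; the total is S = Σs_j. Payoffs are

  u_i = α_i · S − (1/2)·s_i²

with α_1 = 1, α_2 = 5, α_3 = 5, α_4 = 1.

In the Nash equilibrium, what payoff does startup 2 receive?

47.5

Startup i's FOC: ∂u_i/∂s_i = α_i − s_i = 0, so s_i* = α_i.
NE contributions = (1, 5, 5, 1); S = 12.
u_2 = α_2·S − ½·(s_2)² = 5·12 − ½·5² = 47.5.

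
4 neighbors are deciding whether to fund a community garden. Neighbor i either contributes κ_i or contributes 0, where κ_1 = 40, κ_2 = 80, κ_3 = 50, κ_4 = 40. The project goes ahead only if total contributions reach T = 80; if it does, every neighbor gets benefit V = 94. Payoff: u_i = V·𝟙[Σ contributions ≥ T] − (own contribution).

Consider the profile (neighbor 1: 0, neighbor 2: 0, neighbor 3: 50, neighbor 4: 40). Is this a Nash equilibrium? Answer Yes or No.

Total = 90 ≥ 80: provided.
Neighbor 1 (pledges 0, payoff 94): pledging 40 → total 130, payoff 54. No gain.
Neighbor 2 (pledges 0, payoff 94): pledging 80 → total 170, payoff 14. No gain.
Neighbor 3 (pledges 50, payoff 44): dropping to 0 → total 40, payoff 0. No gain.
Neighbor 4 (pledges 40, payoff 54): dropping to 0 → total 50, payoff 0. No gain.

Yes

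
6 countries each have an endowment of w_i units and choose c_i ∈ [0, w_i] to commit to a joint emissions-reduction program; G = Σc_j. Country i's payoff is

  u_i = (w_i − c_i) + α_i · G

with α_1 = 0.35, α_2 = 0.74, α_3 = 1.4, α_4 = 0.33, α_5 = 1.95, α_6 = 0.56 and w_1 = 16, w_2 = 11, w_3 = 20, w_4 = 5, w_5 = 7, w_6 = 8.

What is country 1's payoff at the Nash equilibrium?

25.45

∂u_i/∂c_i = α_i − 1, so country i contributes w_i if α_i > 1, else 0.
α_i > 1 for i ∈ {3, 5}; NE contributions (0, 0, 20, 0, 7, 0), G = 27.
u_1 = (16 − 0) + 0.35·27 = 25.45.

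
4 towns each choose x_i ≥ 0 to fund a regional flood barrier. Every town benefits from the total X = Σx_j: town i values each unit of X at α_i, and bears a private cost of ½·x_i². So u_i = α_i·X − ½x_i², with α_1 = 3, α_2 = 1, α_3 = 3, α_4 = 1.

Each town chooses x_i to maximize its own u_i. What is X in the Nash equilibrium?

8

Town i's FOC: ∂u_i/∂x_i = α_i − x_i = 0, so x_i* = α_i.
NE contributions = (3, 1, 3, 1); X = 8.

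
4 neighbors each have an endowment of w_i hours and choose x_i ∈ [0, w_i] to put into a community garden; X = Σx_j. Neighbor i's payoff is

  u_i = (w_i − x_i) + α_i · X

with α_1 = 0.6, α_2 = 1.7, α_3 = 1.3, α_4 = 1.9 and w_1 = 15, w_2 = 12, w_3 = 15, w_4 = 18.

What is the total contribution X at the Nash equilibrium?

45

∂u_i/∂x_i = α_i − 1, so neighbor i contributes w_i if α_i > 1, else 0.
α_i > 1 for i ∈ {2, 3, 4}; NE contributions (0, 12, 15, 18), X = 45.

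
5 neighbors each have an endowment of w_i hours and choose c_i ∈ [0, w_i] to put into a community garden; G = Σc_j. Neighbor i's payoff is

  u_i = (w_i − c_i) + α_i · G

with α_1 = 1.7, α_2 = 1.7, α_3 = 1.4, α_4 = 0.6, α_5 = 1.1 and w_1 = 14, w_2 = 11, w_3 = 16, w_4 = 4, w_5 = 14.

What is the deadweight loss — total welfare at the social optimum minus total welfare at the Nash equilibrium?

∂u_i/∂c_i = α_i − 1, so neighbor i contributes w_i if α_i > 1, else 0.
α_i > 1 for i ∈ {1, 2, 3, 5}; NE contributions (14, 11, 16, 0, 14), G = 55.
W^NE = Σw_i − G^NE + (Σα_i)·G^NE = 59 + 5.5·55 = 361.5.
Planner: ∂(Σu_j)/∂c_i = Σα_j − 1 = 5.5 > 0, so everyone contributes w_i; G^SO = 59, W^SO = 59 + 5.5·59 = 383.5.
Deadweight loss = 22.

22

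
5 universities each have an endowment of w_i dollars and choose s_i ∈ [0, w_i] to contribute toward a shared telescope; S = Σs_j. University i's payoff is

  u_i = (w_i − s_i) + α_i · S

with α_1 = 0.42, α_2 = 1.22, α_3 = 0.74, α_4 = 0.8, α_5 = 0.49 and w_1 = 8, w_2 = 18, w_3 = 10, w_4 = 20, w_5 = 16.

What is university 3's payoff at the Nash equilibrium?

23.32

∂u_i/∂s_i = α_i − 1, so university i contributes w_i if α_i > 1, else 0.
α_i > 1 for i ∈ {2}; NE contributions (0, 18, 0, 0, 0), S = 18.
u_3 = (10 − 0) + 0.74·18 = 23.32.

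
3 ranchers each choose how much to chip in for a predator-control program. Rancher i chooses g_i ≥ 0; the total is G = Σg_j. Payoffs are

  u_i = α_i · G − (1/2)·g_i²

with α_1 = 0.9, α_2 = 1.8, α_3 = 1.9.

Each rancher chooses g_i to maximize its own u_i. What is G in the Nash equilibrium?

4.6

Rancher i's FOC: ∂u_i/∂g_i = α_i − g_i = 0, so g_i* = α_i.
NE contributions = (0.9, 1.8, 1.9); G = 4.6.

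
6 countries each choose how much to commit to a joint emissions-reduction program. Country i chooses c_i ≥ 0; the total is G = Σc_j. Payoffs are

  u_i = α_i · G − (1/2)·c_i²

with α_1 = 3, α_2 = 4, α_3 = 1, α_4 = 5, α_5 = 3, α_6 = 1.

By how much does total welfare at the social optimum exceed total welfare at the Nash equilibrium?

608.5

Country i's FOC: ∂u_i/∂c_i = α_i − c_i = 0, so c_i* = α_i.
NE contributions = (3, 4, 1, 5, 3, 1); G = 17.
W^NE = (Σα)·G − ½Σα_i² = 17² − ½·61 = 258.5.
Planner sets c_i = Σα_j = 17 for every i, so G^SO = 6·17 = 102.
W^SO = (Σα)·G^SO − ½·6·(Σα)² = (6/2)·17² = 867.
Deadweight loss = W^SO − W^NE = 608.5.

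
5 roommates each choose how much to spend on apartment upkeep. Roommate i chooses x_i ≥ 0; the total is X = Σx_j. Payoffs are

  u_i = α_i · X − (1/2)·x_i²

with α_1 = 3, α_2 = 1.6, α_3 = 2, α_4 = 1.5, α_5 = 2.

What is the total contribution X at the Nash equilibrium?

10.1

Roommate i's FOC: ∂u_i/∂x_i = α_i − x_i = 0, so x_i* = α_i.
NE contributions = (3, 1.6, 2, 1.5, 2); X = 10.1.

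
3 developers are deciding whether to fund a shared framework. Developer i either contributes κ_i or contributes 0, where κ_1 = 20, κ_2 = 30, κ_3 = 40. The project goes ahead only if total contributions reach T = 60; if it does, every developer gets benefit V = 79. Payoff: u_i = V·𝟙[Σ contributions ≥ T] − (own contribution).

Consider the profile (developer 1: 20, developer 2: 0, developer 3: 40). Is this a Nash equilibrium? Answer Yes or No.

Yes

Total = 60 ≥ 60: provided.
Developer 1 (pledges 20, payoff 59): dropping to 0 → total 40, payoff 0. No gain.
Developer 2 (pledges 0, payoff 79): pledging 30 → total 90, payoff 49. No gain.
Developer 3 (pledges 40, payoff 39): dropping to 0 → total 20, payoff 0. No gain.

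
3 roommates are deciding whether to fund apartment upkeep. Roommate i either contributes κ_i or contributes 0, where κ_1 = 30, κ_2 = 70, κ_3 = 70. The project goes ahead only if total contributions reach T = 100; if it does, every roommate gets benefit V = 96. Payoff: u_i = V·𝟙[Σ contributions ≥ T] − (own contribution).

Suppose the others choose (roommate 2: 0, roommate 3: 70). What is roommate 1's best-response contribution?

30

Others' total = 70. Contributing 30 brings total to 100 ≥ 100: gain V − κ_1 = 66.
Best response: 30.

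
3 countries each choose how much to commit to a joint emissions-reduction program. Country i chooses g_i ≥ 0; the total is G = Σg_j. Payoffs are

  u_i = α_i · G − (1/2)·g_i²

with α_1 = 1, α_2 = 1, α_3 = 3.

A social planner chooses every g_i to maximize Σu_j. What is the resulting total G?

15

Planner FOC: ∂(Σu_j)/∂g_i = (Σα_j) − g_i = 0, so g_i^SO = Σα_j = 5 for every i; G^SO = 15.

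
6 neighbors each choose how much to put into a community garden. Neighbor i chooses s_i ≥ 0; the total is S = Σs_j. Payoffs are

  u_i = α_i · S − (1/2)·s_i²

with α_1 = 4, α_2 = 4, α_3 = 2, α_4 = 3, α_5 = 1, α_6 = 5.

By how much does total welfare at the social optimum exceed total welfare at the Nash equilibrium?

757.5

Neighbor i's FOC: ∂u_i/∂s_i = α_i − s_i = 0, so s_i* = α_i.
NE contributions = (4, 4, 2, 3, 1, 5); S = 19.
W^NE = (Σα)·S − ½Σα_i² = 19² − ½·71 = 325.5.
Planner sets s_i = Σα_j = 19 for every i, so S^SO = 6·19 = 114.
W^SO = (Σα)·S^SO − ½·6·(Σα)² = (6/2)·19² = 1083.
Deadweight loss = W^SO − W^NE = 757.5.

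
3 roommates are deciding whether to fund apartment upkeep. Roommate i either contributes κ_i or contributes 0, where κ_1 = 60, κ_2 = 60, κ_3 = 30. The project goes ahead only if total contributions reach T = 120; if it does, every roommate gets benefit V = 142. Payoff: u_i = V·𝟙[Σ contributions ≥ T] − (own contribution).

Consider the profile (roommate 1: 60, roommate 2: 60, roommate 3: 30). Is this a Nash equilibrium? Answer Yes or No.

No

Total = 150 ≥ 120: provided.
Roommate 1 (pledges 60, payoff 82): dropping to 0 → total 90, payoff 0. No gain.
Roommate 2 (pledges 60, payoff 82): dropping to 0 → total 90, payoff 0. No gain.
Roommate 3 (pledges 30, payoff 112): dropping to 0 → total 120, payoff 142. Profitable deviation.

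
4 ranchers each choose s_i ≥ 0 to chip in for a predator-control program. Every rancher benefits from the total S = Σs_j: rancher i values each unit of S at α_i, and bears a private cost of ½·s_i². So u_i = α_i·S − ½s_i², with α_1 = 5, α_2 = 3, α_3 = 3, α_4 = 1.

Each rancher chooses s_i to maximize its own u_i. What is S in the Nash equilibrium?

Rancher i's FOC: ∂u_i/∂s_i = α_i − s_i = 0, so s_i* = α_i.
NE contributions = (5, 3, 3, 1); S = 12.

12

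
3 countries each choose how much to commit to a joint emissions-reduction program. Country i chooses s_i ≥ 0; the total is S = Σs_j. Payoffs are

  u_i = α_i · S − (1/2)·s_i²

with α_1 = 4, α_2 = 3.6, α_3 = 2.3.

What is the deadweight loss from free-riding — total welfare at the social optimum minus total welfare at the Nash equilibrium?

Country i's FOC: ∂u_i/∂s_i = α_i − s_i = 0, so s_i* = α_i.
NE contributions = (4, 3.6, 2.3); S = 9.9.
W^NE = (Σα)·S − ½Σα_i² = 9.9² − ½·34.25 = 80.885.
Planner sets s_i = Σα_j = 9.9 for every i, so S^SO = 3·9.9 = 29.7.
W^SO = (Σα)·S^SO − ½·3·(Σα)² = (3/2)·9.9² = 147.015.
Deadweight loss = W^SO − W^NE = 66.13.

66.13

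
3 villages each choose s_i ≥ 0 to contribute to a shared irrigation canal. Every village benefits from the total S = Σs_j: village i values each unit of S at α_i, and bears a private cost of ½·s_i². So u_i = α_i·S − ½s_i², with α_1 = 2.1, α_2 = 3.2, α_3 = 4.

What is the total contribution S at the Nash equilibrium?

9.3

Village i's FOC: ∂u_i/∂s_i = α_i − s_i = 0, so s_i* = α_i.
NE contributions = (2.1, 3.2, 4); S = 9.3.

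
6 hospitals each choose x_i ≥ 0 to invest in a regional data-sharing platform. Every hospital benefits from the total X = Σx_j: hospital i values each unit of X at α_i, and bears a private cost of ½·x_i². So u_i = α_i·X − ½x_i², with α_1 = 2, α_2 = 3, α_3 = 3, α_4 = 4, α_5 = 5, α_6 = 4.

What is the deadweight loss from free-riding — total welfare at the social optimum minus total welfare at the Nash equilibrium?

921.5

Hospital i's FOC: ∂u_i/∂x_i = α_i − x_i = 0, so x_i* = α_i.
NE contributions = (2, 3, 3, 4, 5, 4); X = 21.
W^NE = (Σα)·X − ½Σα_i² = 21² − ½·79 = 401.5.
Planner sets x_i = Σα_j = 21 for every i, so X^SO = 6·21 = 126.
W^SO = (Σα)·X^SO − ½·6·(Σα)² = (6/2)·21² = 1323.
Deadweight loss = W^SO − W^NE = 921.5.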